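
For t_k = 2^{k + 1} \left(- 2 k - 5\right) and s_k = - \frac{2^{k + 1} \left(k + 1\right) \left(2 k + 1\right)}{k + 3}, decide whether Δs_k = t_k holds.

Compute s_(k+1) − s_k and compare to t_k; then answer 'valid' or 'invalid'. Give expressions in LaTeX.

Invalid: residual \frac{2^{k + 2} \left(2 k^{2} + 9 k + 14\right)}{k^{2} + 7 k + 12} ≠ 0.

s_(k+1) = -2**(k + 2)*(k + 2)*(2*k + 3)/(k + 4)
s_(k+1) − s_k = 2**(k + 1)*(-2*k**3 - 15*k**2 - 41*k - 32)/(k**2 + 7*k + 12)
(s_(k+1) − s_k) − t_k = 2**(k + 2)*(2*k**2 + 9*k + 14)/(k**2 + 7*k + 12)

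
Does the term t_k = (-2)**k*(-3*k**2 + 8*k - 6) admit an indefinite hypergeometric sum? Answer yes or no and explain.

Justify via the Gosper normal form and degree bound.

Yes. s_k = (-2)**k*(k**2 - 4*k + 4).

r(k) = 2*(-3*k**2 + 2*k - 1)/(3*k**2 - 8*k + 6) after simplifying.
Take A(k)=-2, B(k)=1, C(k)=k**2 - 8*k/3 + 2.
f must satisfy (-2)·f(k+1) − (1)·f(k) = k**2 - 8*k/3 + 2.
From deg A=0, deg B=0, deg C=2: d=2.
Solving with deg f ≤ 2: f(k) = -(k - 2)**2/3.
So s_k = (B(k−1)f/C)·t_k = (-(k - 2)**2/(3*k**2 - 8*k + 6))·t_k = (-2)**k*(k**2 - 4*k + 4).
Verify: (-2)**k*(-3*k**2 + 8*k - 6) matches t_k.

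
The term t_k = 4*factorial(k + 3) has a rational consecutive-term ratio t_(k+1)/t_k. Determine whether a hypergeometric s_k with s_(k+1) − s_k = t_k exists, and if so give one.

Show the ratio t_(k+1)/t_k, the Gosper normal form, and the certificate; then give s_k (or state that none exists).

r(k) = k + 4 after simplifying.
Take A(k)=k + 4, B(k)=1, C(k)=1.
f must satisfy (k + 4)·f(k+1) − (1)·f(k) = 1.
Degrees (1,0,0) ⇒ d ≤ -1.
Negative degree bound (-1): no f exists, t_k not Gosper-summable.

not Gosper-summable; s_k does not exist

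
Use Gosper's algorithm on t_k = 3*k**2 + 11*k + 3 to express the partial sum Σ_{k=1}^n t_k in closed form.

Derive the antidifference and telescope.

Compute t_(k+1)/t_k: get (3*k**2 + 17*k + 17)/(3*k**2 + 11*k + 3).
Factor: A=1; B=1; C=k**2 + 11*k/3 + 1.
Key eq: (1)·f(k+1) = (1)·f(k) + (k**2 + 11*k/3 + 1).
Bound: deg f ≤ 3.
Solving with deg f ≤ 3: f(k) = k*(k**2 + 4*k - 2)/3.
R(k) = B(k−1)·f(k)/C(k) = k*(k**2 + 4*k - 2)/(3*k**2 + 11*k + 3); s_k = R·t_k = k*(k**2 + 4*k - 2).
Check: Δs_k = 3*k**2 + 11*k + 3. ✓
Telescope: S(n) = s_(n+1) − s_(1) = n**3 + 7*n**2 + 9*n + 3 − (3) = n*(n**2 + 7*n + 9).

S(n) = n*(n**2 + 7*n + 9)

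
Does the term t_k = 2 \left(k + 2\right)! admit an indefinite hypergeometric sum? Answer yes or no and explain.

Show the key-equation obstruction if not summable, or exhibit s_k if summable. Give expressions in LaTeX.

Step 1: r(k) = k + 3.
Normal form (A,B,C) = (k + 3, 1, 1).
Key eq: (k + 3)·f(k+1) = (1)·f(k) + (1).
Degrees (1,0,0) ⇒ d ≤ -1.
Negative degree bound (-1): no f exists, t_k not Gosper-summable.

No; the degree bound rules out any f.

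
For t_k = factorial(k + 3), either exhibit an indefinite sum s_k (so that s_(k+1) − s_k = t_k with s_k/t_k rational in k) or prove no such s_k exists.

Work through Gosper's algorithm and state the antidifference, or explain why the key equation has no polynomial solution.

Step 1: r(k) = k + 4.
Normal form (A,B,C) = (k + 4, 1, 1).
Solve (k + 4)·f(k+1) − (1)·f(k) = 1.
From deg A=1, deg B=0, deg C=0: d=-1.
deg f ≤ -1 is impossible — no certificate.

not Gosper-summable; s_k does not exist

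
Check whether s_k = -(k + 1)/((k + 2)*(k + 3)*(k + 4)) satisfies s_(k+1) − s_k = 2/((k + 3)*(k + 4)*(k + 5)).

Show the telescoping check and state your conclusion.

Invalid: residual -3/(k**4 + 14*k**3 + 71*k**2 + 154*k + 120) ≠ 0.

s_(k+1) = (-k - 2)/((k + 3)*(k + 4)*(k + 5))
s_(k+1) − s_k = (2*k + 1)/(k**4 + 14*k**3 + 71*k**2 + 154*k + 120)
(s_(k+1) − s_k) − t_k = -3/(k**4 + 14*k**3 + 71*k**2 + 154*k + 120)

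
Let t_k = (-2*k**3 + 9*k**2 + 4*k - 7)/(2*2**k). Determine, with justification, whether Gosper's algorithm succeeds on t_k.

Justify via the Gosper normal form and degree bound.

t_(k+1)/t_k = (2*k**3 - 3*k**2 - 16*k - 4)/(2*(2*k**3 - 9*k**2 - 4*k + 7)).
So A=1/2 and B=1, with C=k**3 - 9*k**2/2 - 2*k + 7/2.
Need (1/2)·f(k+1) − (1)·f(k) = k**3 - 9*k**2/2 - 2*k + 7/2.
From deg A=0, deg B=0, deg C=3: d=3.
A polynomial solution: f(k) = -2*k**3 + 3*k**2 + 4*k - 2.
Get s_k = R·t_k = (2*k**3 - 3*k**2 - 4*k + 2)/2**k with R(k) = B(k−1)f(k)/C(k) = -2*(2*k**3 - 3*k**2 - 4*k + 2)/((k + 1)*(2*k**2 - 11*k + 7)).
Verify: (-2*k**3 + 9*k**2 + 4*k - 7)/(2*2**k) matches t_k.

Yes. s_k = (2*k**3 - 3*k**2 - 4*k + 2)/2**k.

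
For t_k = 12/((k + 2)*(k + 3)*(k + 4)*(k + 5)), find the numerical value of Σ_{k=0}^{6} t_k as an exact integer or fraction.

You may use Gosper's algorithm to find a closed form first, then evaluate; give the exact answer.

Σ = 161/990

Step 1: r(k) = (k + 2)/(k + 6).
So A=k + 2 and B=k + 6, with C=1.
Need (k + 2)·f(k+1) − (k + 5)·f(k) = 1.
deg f ≤ 3 (via 1,1,0).
Solve for f: f(k) = k*(k**2 + 9*k + 26)/72 (degree 3 ≤ 3).
R(k) = B(k−1)·f(k)/C(k) = k*(k + 5)*(k**2 + 9*k + 26)/72; s_k = R·t_k = k*(k**2 + 9*k + 26)/(6*(k + 2)*(k + 3)*(k + 4)).
Δs = 12/(k**4 + 14*k**3 + 71*k**2 + 154*k + 120), as required.
Telescoping: Σ = s_(7) − s_(0) = 161/990 − (0) = 161/990.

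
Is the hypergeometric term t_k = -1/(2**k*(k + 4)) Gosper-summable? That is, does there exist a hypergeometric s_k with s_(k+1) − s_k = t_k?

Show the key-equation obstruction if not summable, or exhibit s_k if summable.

r(k) = (k + 4)/(2*(k + 5)) after simplifying.
Gosper form: A/B · C(k+1)/C(k) with A=k/2 + 2, B=k + 5, C=1.
Set up (k/2 + 2)·f(k+1) − (k + 4)·f(k) − (1) = 0.
Bound: deg f ≤ -1.
Negative degree bound (-1): no f exists, t_k not Gosper-summable.

No — negative degree bound, so no certificate f.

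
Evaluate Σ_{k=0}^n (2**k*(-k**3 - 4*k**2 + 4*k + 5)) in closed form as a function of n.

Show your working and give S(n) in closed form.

S(n) = -2*2**n*n**3 - 2*2**n*n**2 + 6*2**n*n + 4*2**n + 1

Ratio r(k) = 2*(k**3 + 7*k**2 + 7*k - 4)/(k**3 + 4*k**2 - 4*k - 5).
Gosper form: A/B · C(k+1)/C(k) with A=2, B=1, C=k**3 + 4*k**2 - 4*k - 5.
f must satisfy (2)·f(k+1) − (1)·f(k) = k**3 + 4*k**2 - 4*k - 5.
From deg A=0, deg B=0, deg C=3: d=3.
Solve for f: f(k) = (k + 1)*(k**2 - 3*k + 1) (degree 3 ≤ 3).
Get s_k = R·t_k = 2**k*(-k**3 + 2*k**2 + 2*k - 1) with R(k) = B(k−1)f(k)/C(k) = (k + 1)*(k**2 - 3*k + 1)/(k**3 + 4*k**2 - 4*k - 5).
Δs = 2**k*(-k**3 - 4*k**2 + 4*k + 5), as required.
s_(n+1) = 2**(n + 1)*(-n**3 - n**2 + 3*n + 2) and s_(0) = -1, so S(n) = -2*2**n*n**3 - 2*2**n*n**2 + 6*2**n*n + 4*2**n + 1.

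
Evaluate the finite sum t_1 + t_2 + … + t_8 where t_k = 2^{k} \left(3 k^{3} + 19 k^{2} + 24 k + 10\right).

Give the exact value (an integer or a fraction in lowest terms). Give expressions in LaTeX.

t_(k+1)/t_k = 2*(3*k**3 + 28*k**2 + 71*k + 56)/(3*k**3 + 19*k**2 + 24*k + 10).
Normal form (A,B,C) = (2, 1, k**3 + 19*k**2/3 + 8*k + 10/3).
Set up (2)·f(k+1) − (1)·f(k) − (k**3 + 19*k**2/3 + 8*k + 10/3) = 0.
Bound: deg f ≤ 3.
A polynomial solution: f(k) = (3*k**3 + k**2 + 2*k - 2)/3.
R(k) = B(k−1)·f(k)/C(k) = (3*k**3 + k**2 + 2*k - 2)/(3*k**3 + 19*k**2 + 24*k + 10); s_k = R·t_k = 2**k*(3*k**3 + k**2 + 2*k - 2).
Δs = 2**k*(3*k**3 + 19*k**2 + 24*k + 10), as required.
Telescoping: Σ = s_(9) − s_(1) = 1169408 − (8) = 1169400.

Σ = 1169400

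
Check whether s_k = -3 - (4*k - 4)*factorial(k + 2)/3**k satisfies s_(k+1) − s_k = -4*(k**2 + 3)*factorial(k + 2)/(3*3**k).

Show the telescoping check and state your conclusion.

s_(k+1) = -4*3**(-k - 1)*k*factorial(k + 3) - 3
s_(k+1) − s_k = -4*(k**2 + 3)*factorial(k + 2)/(3*3**k)
(s_(k+1) − s_k) − t_k = 0

Valid — Δs_k = t_k.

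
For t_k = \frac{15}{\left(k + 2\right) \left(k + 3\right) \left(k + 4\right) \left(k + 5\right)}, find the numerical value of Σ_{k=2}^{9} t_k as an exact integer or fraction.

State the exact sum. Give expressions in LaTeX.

Σ = 43/1092

The ratio is (k + 2)/(k + 6).
Gosper form: A/B · C(k+1)/C(k) with A=k + 2, B=k + 6, C=1.
Need (k + 2)·f(k+1) − (k + 5)·f(k) = 1.
From deg A=1, deg B=1, deg C=0: d=3.
A polynomial solution: f(k) = k*(k**2 + 9*k + 26)/72.
Then R = B(k−1)f/C = k*(k + 5)*(k**2 + 9*k + 26)/72, so s_k = R(k)·t_k = 5*k*(k**2 + 9*k + 26)/(24*(k + 2)*(k + 3)*(k + 4)).
Verify: 15/(k**4 + 14*k**3 + 71*k**2 + 154*k + 120) matches t_k.
Σ_(k=2)^(9) t_k = s_(10) − s_(2) = 75/364 − (1/6) = 43/1092.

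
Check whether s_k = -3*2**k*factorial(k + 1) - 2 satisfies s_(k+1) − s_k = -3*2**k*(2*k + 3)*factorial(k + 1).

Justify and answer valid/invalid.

valid (s_(k+1) − s_k reduces to t_k)

s_(k+1) = -3*2**(k + 1)*factorial(k + 2) - 2
s_(k+1) − s_k = -3*2**k*(2*k + 3)*factorial(k + 1)
(s_(k+1) − s_k) − t_k = 0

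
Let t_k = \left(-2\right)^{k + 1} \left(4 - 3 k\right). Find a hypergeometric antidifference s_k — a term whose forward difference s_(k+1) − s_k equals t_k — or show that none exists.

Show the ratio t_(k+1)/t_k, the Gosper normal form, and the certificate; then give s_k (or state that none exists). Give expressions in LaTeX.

s_k = \left(-2\right)^{k + 1} \left(k - 2\right)

Compute t_(k+1)/t_k: get 2*(1 - 3*k)/(3*k - 4).
Gosper form: A/B · C(k+1)/C(k) with A=-2, B=1, C=k - 4/3.
Set up (-2)·f(k+1) − (1)·f(k) − (k - 4/3) = 0.
From deg A=0, deg B=0, deg C=1: d=1.
Match coefficients ⇒ f(k) = -(k - 2)/3.
Get s_k = R·t_k = (-2)**(k + 1)*(k - 2) with R(k) = B(k−1)f(k)/C(k) = -(k - 2)/(3*k - 4).
Δs = (-2)**(k + 1)*(4 - 3*k), as required.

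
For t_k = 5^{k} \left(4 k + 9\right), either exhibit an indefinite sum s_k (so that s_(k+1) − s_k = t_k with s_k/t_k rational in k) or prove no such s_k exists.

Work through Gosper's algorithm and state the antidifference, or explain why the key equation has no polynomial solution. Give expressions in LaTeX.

s_k = 5^{k} \left(k + 1\right)

Step 1: r(k) = 5*(4*k + 13)/(4*k + 9).
A = 5, B = 1, C = k + 9/4.
Key eq: (5)·f(k+1) = (1)·f(k) + (k + 9/4).
Bound: deg f ≤ 1.
Solve for f: f(k) = (k + 1)/4 (degree 1 ≤ 1).
Get s_k = R·t_k = 5**k*(k + 1) with R(k) = B(k−1)f(k)/C(k) = (k + 1)/(4*k + 9).
s_(k+1) − s_k = 5**k*(4*k + 9) = t_k.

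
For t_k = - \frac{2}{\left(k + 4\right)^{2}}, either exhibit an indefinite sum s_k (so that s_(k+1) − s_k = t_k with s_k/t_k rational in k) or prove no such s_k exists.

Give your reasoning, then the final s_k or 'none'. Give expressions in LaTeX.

no hypergeometric antidifference exists

t_(k+1)/t_k = (k + 4)**2/(k + 5)**2.
Factor: A=k**2 + 8*k + 16; B=k**2 + 10*k + 25; C=1.
Set up (k**2 + 8*k + 16)·f(k+1) − (k**2 + 8*k + 16)·f(k) − (1) = 0.
Degrees (2,2,0) ⇒ d ≤ 0.
f = c0 ⇒ A·f(k+1) − B(k−1)·f(k) − C = -1. The system {-1 = 0} is inconsistent; no antidifference.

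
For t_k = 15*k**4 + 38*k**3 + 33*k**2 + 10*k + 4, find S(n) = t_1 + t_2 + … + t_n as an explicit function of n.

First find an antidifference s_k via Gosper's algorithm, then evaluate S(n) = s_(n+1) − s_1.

Step 1: r(k) = (15*k**4 + 98*k**3 + 237*k**2 + 250*k + 100)/(15*k**4 + 38*k**3 + 33*k**2 + 10*k + 4).
Take A(k)=1, B(k)=1, C(k)=k**4 + 38*k**3/15 + 11*k**2/5 + 2*k/3 + 4/15.
Need (1)·f(k+1) − (1)·f(k) = k**4 + 38*k**3/15 + 11*k**2/5 + 2*k/3 + 4/15.
Degrees (0,0,4) ⇒ d ≤ 5.
Solving with deg f ≤ 5: f(k) = k*(3*k**4 + 2*k**3 - 3*k**2 - 2*k + 4)/15.
Certificate R = B(k−1)f/C = k*(3*k**4 + 2*k**3 - 3*k**2 - 2*k + 4)/(15*k**4 + 38*k**3 + 33*k**2 + 10*k + 4) gives s_k = k*(3*k**4 + 2*k**3 - 3*k**2 - 2*k + 4).
s_(k+1) − s_k = 15*k**4 + 38*k**3 + 33*k**2 + 10*k + 4 = t_k.
Evaluate: s_(n+1) = 3*n**5 + 17*n**4 + 35*n**3 + 31*n**2 + 14*n + 4; subtract s_(1) = 4 ⇒ S(n) = n*(3*n**4 + 17*n**3 + 35*n**2 + 31*n + 14).

S(n) = n*(3*n**4 + 17*n**3 + 35*n**2 + 31*n + 14)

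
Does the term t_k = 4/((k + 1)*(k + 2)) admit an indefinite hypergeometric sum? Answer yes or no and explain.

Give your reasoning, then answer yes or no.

Yes. s_k = 4*k/(k + 1).

r(k) = (k + 1)/(k + 3) after simplifying.
So A=k + 1 and B=k + 3, with C=1.
Need (k + 1)·f(k+1) − (k + 2)·f(k) = 1.
From deg A=1, deg B=1, deg C=0: d=1.
Match coefficients ⇒ f(k) = k.
Certificate R = B(k−1)f/C = k*(k + 2) gives s_k = 4*k/(k + 1).
s_(k+1) − s_k = 4/(k**2 + 3*k + 2) = t_k.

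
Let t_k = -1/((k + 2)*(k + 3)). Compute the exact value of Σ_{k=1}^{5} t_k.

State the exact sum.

t_(k+1)/t_k = (k + 2)/(k + 4).
A = k + 2, B = k + 4, C = 1.
Solve (k + 2)·f(k+1) − (k + 3)·f(k) = 1.
Bound: deg f ≤ 1.
Solving with deg f ≤ 1: f(k) = k/2.
Then R = B(k−1)f/C = k*(k + 3)/2, so s_k = R(k)·t_k = -k/(2*k + 4).
Δs = -1/(k**2 + 5*k + 6), as required.
Evaluate s at k=6 and k=1: -3/8 and -1/6; difference -5/24.

Σ = -5/24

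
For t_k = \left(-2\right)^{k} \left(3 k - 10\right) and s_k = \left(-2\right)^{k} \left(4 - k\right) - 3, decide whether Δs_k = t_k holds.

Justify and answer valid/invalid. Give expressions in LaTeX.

valid; difference matches t_k

s_(k+1) = (-2)**(k + 1)*(3 - k) - 3
s_(k+1) − s_k = (-2)**k*(3*k - 10)
(s_(k+1) − s_k) − t_k = 0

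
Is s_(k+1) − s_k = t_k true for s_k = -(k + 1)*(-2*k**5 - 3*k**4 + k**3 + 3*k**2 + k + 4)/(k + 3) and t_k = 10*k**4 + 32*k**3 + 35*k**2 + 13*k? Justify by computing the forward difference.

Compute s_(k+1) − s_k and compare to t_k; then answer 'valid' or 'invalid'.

Invalid: residual 2*(-8*k**5 - 59*k**4 - 132*k**3 - 121*k**2 - 40*k - 4)/(k**2 + 7*k + 12) ≠ 0.

s_(k+1) = (2*k**6 + 17*k**5 + 57*k**4 + 94*k**3 + 76*k**2 + 20*k - 8)/(k + 4)
s_(k+1) − s_k = (10*k**6 + 86*k**5 + 261*k**4 + 378*k**3 + 269*k**2 + 76*k - 8)/(k**2 + 7*k + 12)
(s_(k+1) − s_k) − t_k = 2*(-8*k**5 - 59*k**4 - 132*k**3 - 121*k**2 - 40*k - 4)/(k**2 + 7*k + 12)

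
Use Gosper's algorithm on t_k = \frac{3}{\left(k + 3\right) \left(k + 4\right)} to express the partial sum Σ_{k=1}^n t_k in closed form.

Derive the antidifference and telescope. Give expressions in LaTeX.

r(k) = (k + 3)/(k + 5) after simplifying.
Normal form (A,B,C) = (k + 3, k + 5, 1).
f must satisfy (k + 3)·f(k+1) − (k + 4)·f(k) = 1.
Degrees (1,1,0) ⇒ d ≤ 1.
Solve for f: f(k) = k/3 (degree 1 ≤ 1).
So s_k = (B(k−1)f/C)·t_k = (k*(k + 4)/3)·t_k = k/(k + 3).
Δs = 3/(k**2 + 7*k + 12), as required.
s_(n+1) = (n + 1)/(n + 4) and s_(1) = 1/4, so S(n) = 3*n/(4*(n + 4)).

S(n) = \frac{3 n}{4 \left(n + 4\right)}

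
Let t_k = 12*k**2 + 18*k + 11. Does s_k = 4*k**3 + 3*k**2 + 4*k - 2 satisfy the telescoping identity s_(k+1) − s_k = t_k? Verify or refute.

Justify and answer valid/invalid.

Valid — Δs_k = t_k.

s_(k+1) = 4*k**3 + 15*k**2 + 22*k + 9
s_(k+1) − s_k = 12*k**2 + 18*k + 11
(s_(k+1) − s_k) − t_k = 0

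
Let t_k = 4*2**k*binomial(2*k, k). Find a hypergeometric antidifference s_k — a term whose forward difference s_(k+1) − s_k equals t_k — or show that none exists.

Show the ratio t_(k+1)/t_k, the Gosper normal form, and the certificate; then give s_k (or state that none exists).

not Gosper-summable; s_k does not exist

t_(k+1)/t_k = 4*(2*k + 1)/(k + 1).
Gosper form: A/B · C(k+1)/C(k) with A=8*k + 4, B=k + 1, C=1.
Solve (8*k + 4)·f(k+1) − (k)·f(k) = 1.
d = -1 from the (1,1,0) case.
Bound -1 < 0, so the key equation has no polynomial solution.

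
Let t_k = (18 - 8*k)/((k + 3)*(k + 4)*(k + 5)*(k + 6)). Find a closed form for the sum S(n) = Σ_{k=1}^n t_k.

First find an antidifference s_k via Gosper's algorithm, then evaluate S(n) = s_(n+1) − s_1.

S(n) = n*(-n**2 - 15*n + 166)/(60*(n**3 + 15*n**2 + 74*n + 120))

Ratio r(k) = (k + 3)*(4*k - 5)/((k + 7)*(4*k - 9)).
Factor: A=k + 3; B=k + 7; C=k - 9/4.
f must satisfy (k + 3)·f(k+1) − (k + 6)·f(k) = k - 9/4.
From deg A=1, deg B=1, deg C=1: d=3.
A polynomial solution: f(k) = -k*(k**2 + 12*k + 167)/240.
R(k) = B(k−1)·f(k)/C(k) = -k*(k + 6)*(k**2 + 12*k + 167)/(60*(4*k - 9)); s_k = R·t_k = k*(k**2 + 12*k + 167)/(30*(k + 3)*(k + 4)*(k + 5)).
Verify: 2*(9 - 4*k)/(k**4 + 18*k**3 + 119*k**2 + 342*k + 360) matches t_k.
Telescope: S(n) = s_(n+1) − s_(1) = (n**3 + 15*n**2 + 194*n + 180)/(30*(n**3 + 15*n**2 + 74*n + 120)) − (1/20) = n*(-n**2 - 15*n + 166)/(60*(n**3 + 15*n**2 + 74*n + 120)).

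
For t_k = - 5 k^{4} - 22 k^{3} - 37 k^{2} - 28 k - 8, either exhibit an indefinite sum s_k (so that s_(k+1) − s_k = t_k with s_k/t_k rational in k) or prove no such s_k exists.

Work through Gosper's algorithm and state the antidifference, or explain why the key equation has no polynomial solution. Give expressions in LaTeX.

r(k) = (5*k**4 + 42*k**3 + 133*k**2 + 188*k + 100)/(5*k**4 + 22*k**3 + 37*k**2 + 28*k + 8) after simplifying.
So A=1 and B=1, with C=k**4 + 22*k**3/5 + 37*k**2/5 + 28*k/5 + 8/5.
Need (1)·f(k+1) − (1)·f(k) = k**4 + 22*k**3/5 + 37*k**2/5 + 28*k/5 + 8/5.
deg f ≤ 5 (via 0,0,4).
Match coefficients ⇒ f(k) = k**2*(k + 1)**3/5.
Certificate R = B(k−1)f/C = k**2*(k + 1)/(5*k**2 + 12*k + 8) gives s_k = k**2*(-k**3 - 3*k**2 - 3*k - 1).
Check: Δs_k = -5*k**4 - 22*k**3 - 37*k**2 - 28*k - 8. ✓

s_k = k^{2} \left(- k^{3} - 3 k^{2} - 3 k - 1\right)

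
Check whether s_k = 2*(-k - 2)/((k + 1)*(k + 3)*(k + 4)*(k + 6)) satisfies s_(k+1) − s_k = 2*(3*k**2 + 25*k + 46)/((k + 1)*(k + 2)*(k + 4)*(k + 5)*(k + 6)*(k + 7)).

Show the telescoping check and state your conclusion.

Invalid: residual 8*(-k**2 - 8*k - 13)/(k**7 + 28*k**6 + 322*k**5 + 1960*k**4 + 6769*k**3 + 13132*k**2 + 13068*k + 5040) ≠ 0.

s_(k+1) = 2*(-k - 3)/((k + 2)*(k + 4)*(k + 5)*(k + 7))
s_(k+1) − s_k = 2*(3*k**3 + 30*k**2 + 89*k + 86)/(k**7 + 28*k**6 + 322*k**5 + 1960*k**4 + 6769*k**3 + 13132*k**2 + 13068*k + 5040)
(s_(k+1) − s_k) − t_k = 8*(-k**2 - 8*k - 13)/(k**7 + 28*k**6 + 322*k**5 + 1960*k**4 + 6769*k**3 + 13132*k**2 + 13068*k + 5040)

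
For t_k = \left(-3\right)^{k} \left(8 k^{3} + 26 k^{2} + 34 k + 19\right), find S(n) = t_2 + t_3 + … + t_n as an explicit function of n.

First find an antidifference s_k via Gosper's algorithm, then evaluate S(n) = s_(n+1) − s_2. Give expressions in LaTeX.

S(n) = 6 \left(-3\right)^{n} n^{3} + 24 \left(-3\right)^{n} n^{2} + 33 \left(-3\right)^{n} n + 18 \left(-3\right)^{n} + 243

Ratio r(k) = 3*(-8*k**3 - 50*k**2 - 110*k - 87)/(8*k**3 + 26*k**2 + 34*k + 19).
Take A(k)=-3, B(k)=1, C(k)=k**3 + 13*k**2/4 + 17*k/4 + 19/8.
f must satisfy (-3)·f(k+1) − (1)·f(k) = k**3 + 13*k**2/4 + 17*k/4 + 19/8.
deg f ≤ 3 (via 0,0,3).
Solving with deg f ≤ 3: f(k) = -(k + 1)*(2*k**2 + 1)/8.
Then R = B(k−1)f/C = -(k + 1)*(2*k**2 + 1)/(8*k**3 + 26*k**2 + 34*k + 19), so s_k = R(k)·t_k = (-3)**k*(-2*k**3 - 2*k**2 - k - 1).
Δs = (-3)**k*(8*k**3 + 26*k**2 + 34*k + 19), as required.
Evaluate: s_(n+1) = 3*(-3)**n*(2*n**3 + 8*n**2 + 11*n + 6); subtract s_(2) = -243 ⇒ S(n) = 6*(-3)**n*n**3 + 24*(-3)**n*n**2 + 33*(-3)**n*n + 18*(-3)**n + 243.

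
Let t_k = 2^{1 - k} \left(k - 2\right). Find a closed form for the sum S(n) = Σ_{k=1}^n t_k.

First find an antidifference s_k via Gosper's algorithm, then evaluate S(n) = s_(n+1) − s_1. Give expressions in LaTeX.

r(k) = (k - 1)/(2*(k - 2)) after simplifying.
Factor: A=1/2; B=1; C=k - 2.
f must satisfy (1/2)·f(k+1) − (1)·f(k) = k - 2.
deg f ≤ 1 (via 0,0,1).
A polynomial solution: f(k) = -2*(k - 1).
Then R = B(k−1)f/C = -2*(k - 1)/(k - 2), so s_k = R(k)·t_k = 2**(2 - k)*(1 - k).
Δs = 2**(1 - k)*(k - 2), as required.
Telescope: S(n) = s_(n+1) − s_(1) = -2**(1 - n)*n − (0) = -2**(1 - n)*n.

S(n) = - 2^{1 - n} n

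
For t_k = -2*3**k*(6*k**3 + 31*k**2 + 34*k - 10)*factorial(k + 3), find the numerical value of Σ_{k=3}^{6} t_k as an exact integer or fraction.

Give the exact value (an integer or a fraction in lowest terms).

Σ = -1412640531360

Step 1: r(k) = 3*(6*k**4 + 73*k**3 + 310*k**2 + 517*k + 244)/(6*k**3 + 31*k**2 + 34*k - 10).
Gosper form: A/B · C(k+1)/C(k) with A=3*k + 12, B=1, C=k**3 + 31*k**2/6 + 17*k/3 - 5/3.
Solve (3*k + 12)·f(k+1) − (1)·f(k) = k**3 + 31*k**2/6 + 17*k/3 - 5/3.
From deg A=1, deg B=0, deg C=3: d=2.
Solving with deg f ≤ 2: f(k) = (2*k**2 - k - 2)/6.
Certificate R = B(k−1)f/C = (2*k**2 - k - 2)/(6*k**3 + 31*k**2 + 34*k - 10) gives s_k = 2*3**k*(-2*k**2 + k + 2)*factorial(k + 3).
s_(k+1) − s_k = -2*3**k*(6*k**3 + 31*k**2 + 34*k - 10)*factorial(k + 3) = t_k.
Telescoping: Σ = s_(7) − s_(3) = -1412641036800 − (-505440) = -1412640531360.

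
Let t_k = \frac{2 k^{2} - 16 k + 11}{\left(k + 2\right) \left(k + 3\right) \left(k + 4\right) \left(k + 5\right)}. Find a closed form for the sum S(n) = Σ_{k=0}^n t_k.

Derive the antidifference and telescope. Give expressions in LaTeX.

Ratio r(k) = -(k + 2)*(16*k - 2*(k + 1)**2 + 5)/((k + 6)*(2*k**2 - 16*k + 11)).
Factor: A=k + 2; B=k + 6; C=k**2 - 8*k + 11/2.
Set up (k + 2)·f(k+1) − (k + 5)·f(k) − (k**2 - 8*k + 11/2) = 0.
deg f ≤ 3 (via 1,1,2).
Coefficient equations give f(k) = k*(k**2 - 7*k + 50)/16.
Then R = B(k−1)f/C = k*(k + 5)*(k**2 - 7*k + 50)/(8*(2*k**2 - 16*k + 11)), so s_k = R(k)·t_k = k*(k**2 - 7*k + 50)/(8*(k + 2)*(k + 3)*(k + 4)).
Check: Δs_k = (2*k**2 - 16*k + 11)/(k**4 + 14*k**3 + 71*k**2 + 154*k + 120). ✓
Σ_(k=0)^n t_k = s_(n+1) − s_(0) = ((n**3 - 4*n**2 + 39*n + 44)/(8*(n**3 + 12*n**2 + 47*n + 60))) − (0), i.e. (n**3 - 4*n**2 + 39*n + 44)/(8*(n**3 + 12*n**2 + 47*n + 60)).

S(n) = \frac{n^{3} - 4 n^{2} + 39 n + 44}{8 \left(n^{3} + 12 n^{2} + 47 n + 60\right)}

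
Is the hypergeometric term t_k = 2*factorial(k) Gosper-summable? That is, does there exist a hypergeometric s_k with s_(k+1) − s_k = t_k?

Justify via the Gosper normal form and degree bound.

Step 1: r(k) = k + 1.
Normal form (A,B,C) = (k + 1, 1, 1).
f must satisfy (k + 1)·f(k+1) − (1)·f(k) = 1.
Bound: deg f ≤ -1.
Negative degree bound (-1): no f exists, t_k not Gosper-summable.

No. Not Gosper-summable.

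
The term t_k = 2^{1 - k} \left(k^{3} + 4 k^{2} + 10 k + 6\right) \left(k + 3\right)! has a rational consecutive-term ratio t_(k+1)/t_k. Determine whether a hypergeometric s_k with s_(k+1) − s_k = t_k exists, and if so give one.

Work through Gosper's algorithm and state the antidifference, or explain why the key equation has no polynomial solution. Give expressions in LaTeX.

s_k = 2^{2 - k} \left(k^{2} + 1\right) \left(k + 3\right)!

t_(k+1)/t_k = (k**4 + 11*k**3 + 49*k**2 + 105*k + 84)/(2*(k**3 + 4*k**2 + 10*k + 6)).
A = k/2 + 2, B = 1, C = k**3 + 4*k**2 + 10*k + 6.
Need (k/2 + 2)·f(k+1) − (1)·f(k) = k**3 + 4*k**2 + 10*k + 6.
deg f ≤ 2 (via 1,0,3).
Solving with deg f ≤ 2: f(k) = 2*(k**2 + 1).
Certificate R = B(k−1)f/C = 2*(k**2 + 1)/(k**3 + 4*k**2 + 10*k + 6) gives s_k = 2**(2 - k)*(k**2 + 1)*factorial(k + 3).
s_(k+1) − s_k = 2**(1 - k)*(k**3 + 4*k**2 + 10*k + 6)*factorial(k + 3) = t_k.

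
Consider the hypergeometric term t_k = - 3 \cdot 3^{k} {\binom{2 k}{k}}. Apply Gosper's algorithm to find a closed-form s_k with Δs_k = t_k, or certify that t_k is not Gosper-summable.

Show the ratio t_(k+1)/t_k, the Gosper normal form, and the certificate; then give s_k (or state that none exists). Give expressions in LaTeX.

Step 1: r(k) = 6*(2*k + 1)/(k + 1).
Factor: A=12*k + 6; B=k + 1; C=1.
Key eq: (12*k + 6)·f(k+1) = (k)·f(k) + (1).
Degrees (1,1,0) ⇒ d ≤ -1.
Bound -1 < 0, so the key equation has no polynomial solution.

no hypergeometric antidifference exists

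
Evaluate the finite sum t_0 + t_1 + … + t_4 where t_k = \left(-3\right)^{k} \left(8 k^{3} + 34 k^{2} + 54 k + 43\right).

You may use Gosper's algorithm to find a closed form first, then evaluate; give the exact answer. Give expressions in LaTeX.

Σ = 89671

Step 1: r(k) = 3*(-8*k**3 - 58*k**2 - 146*k - 139)/(8*k**3 + 34*k**2 + 54*k + 43).
Normal form (A,B,C) = (-3, 1, k**3 + 17*k**2/4 + 27*k/4 + 43/8).
Solve (-3)·f(k+1) − (1)·f(k) = k**3 + 17*k**2/4 + 27*k/4 + 43/8.
Bound: deg f ≤ 3.
Solving with deg f ≤ 3: f(k) = -(2*k**3 + 4*k**2 + 3*k + 4)/8.
Get s_k = R·t_k = (-3)**k*(-2*k**3 - 4*k**2 - 3*k - 4) with R(k) = B(k−1)f(k)/C(k) = -(2*k**3 + 4*k**2 + 3*k + 4)/(8*k**3 + 34*k**2 + 54*k + 43).
Check: Δs_k = (-3)**k*(8*k**3 + 34*k**2 + 54*k + 43). ✓
Σ_(k=0)^(4) t_k = s_(5) − s_(0) = 89667 − (-4) = 89671.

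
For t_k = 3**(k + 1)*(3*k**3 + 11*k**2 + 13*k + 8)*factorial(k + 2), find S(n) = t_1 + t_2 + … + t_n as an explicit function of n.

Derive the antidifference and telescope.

S(n) = 9*3**n*n**2*factorial(n + 3) + 9*3**n*n*factorial(n + 3) + 9*3**n*factorial(n + 3) - 54

t_(k+1)/t_k = 3*(3*k**4 + 29*k**3 + 104*k**2 + 167*k + 105)/(3*k**3 + 11*k**2 + 13*k + 8).
A = 3*k + 9, B = 1, C = k**3 + 11*k**2/3 + 13*k/3 + 8/3.
Set up (3*k + 9)·f(k+1) − (1)·f(k) − (k**3 + 11*k**2/3 + 13*k/3 + 8/3) = 0.
deg f ≤ 2 (via 1,0,3).
A polynomial solution: f(k) = (k**2 - k + 1)/3.
So s_k = (B(k−1)f/C)·t_k = ((k**2 - k + 1)/(3*k**3 + 11*k**2 + 13*k + 8))·t_k = 3**(k + 1)*(k**2 - k + 1)*factorial(k + 2).
s_(k+1) − s_k = 3**(k + 1)*(3*k**3 + 11*k**2 + 13*k + 8)*factorial(k + 2) = t_k.
Σ_(k=1)^n t_k = s_(n+1) − s_(1) = (3**(n + 2)*(n**2 + n + 1)*factorial(n + 3)) − (54), i.e. 9*3**n*n**2*factorial(n + 3) + 9*3**n*n*factorial(n + 3) + 9*3**n*factorial(n + 3) - 54.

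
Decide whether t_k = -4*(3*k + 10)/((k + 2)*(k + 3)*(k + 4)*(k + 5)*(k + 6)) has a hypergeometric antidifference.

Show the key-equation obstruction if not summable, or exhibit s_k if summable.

The ratio is (k + 2)*(3*k + 13)/((k + 7)*(3*k + 10)).
Normal form (A,B,C) = (k + 2, k + 7, k + 10/3).
Key eq: (k + 2)·f(k+1) = (k + 6)·f(k) + (k + 10/3).
d = 4 from the (1,1,1) case.
Solve for f: f(k) = k*(k + 3)*(k**2 + 11*k + 38)/120 (degree 4 ≤ 4).
So s_k = (B(k−1)f/C)·t_k = (k*(k + 3)*(k + 6)*(k**2 + 11*k + 38)/(40*(3*k + 10)))·t_k = k*(-k**2 - 11*k - 38)/(10*(k**3 + 11*k**2 + 38*k + 40)).
Check: Δs_k = 4*(-3*k - 10)/(k**5 + 20*k**4 + 155*k**3 + 580*k**2 + 1044*k + 720). ✓

Yes. s_k = k*(-k**2 - 11*k - 38)/(10*(k**3 + 11*k**2 + 38*k + 40)).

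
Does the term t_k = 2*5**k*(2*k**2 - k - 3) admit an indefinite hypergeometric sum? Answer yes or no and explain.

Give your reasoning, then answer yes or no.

r(k) = 5*(2*k**2 + 3*k - 2)/(2*k**2 - k - 3) after simplifying.
So A=5 and B=1, with C=k**2 - k/2 - 3/2.
Solve (5)·f(k+1) − (1)·f(k) = k**2 - k/2 - 3/2.
deg f ≤ 2 (via 0,0,2).
Solving with deg f ≤ 2: f(k) = (k**2 - 3*k + 1)/4.
R(k) = B(k−1)·f(k)/C(k) = (k**2 - 3*k + 1)/(2*(k + 1)*(2*k - 3)); s_k = R·t_k = 5**k*(k**2 - 3*k + 1).
Verify: 2*5**k*(2*k**2 - k - 3) matches t_k.

Yes. s_k = 5**k*(k**2 - 3*k + 1).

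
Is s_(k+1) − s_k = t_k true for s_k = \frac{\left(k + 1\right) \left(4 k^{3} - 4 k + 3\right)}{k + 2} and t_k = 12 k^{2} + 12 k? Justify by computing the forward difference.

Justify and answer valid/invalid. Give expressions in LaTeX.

Invalid: residual \frac{- 8 k^{3} - 36 k^{2} - 28 k + 3}{k^{2} + 5 k + 6} ≠ 0.

s_(k+1) = -(k + 2)*(4*k - 4*(k + 1)**3 + 1)/(k + 3)
s_(k+1) − s_k = (12*k**4 + 64*k**3 + 96*k**2 + 44*k + 3)/(k**2 + 5*k + 6)
(s_(k+1) − s_k) − t_k = (-8*k**3 - 36*k**2 - 28*k + 3)/(k**2 + 5*k + 6)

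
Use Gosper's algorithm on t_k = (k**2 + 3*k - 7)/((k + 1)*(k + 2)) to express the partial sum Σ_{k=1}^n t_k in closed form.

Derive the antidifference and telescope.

The ratio is (k + 1)*(3*k + (k + 1)**2 - 4)/((k + 3)*(k**2 + 3*k - 7)).
Take A(k)=k + 1, B(k)=k + 3, C(k)=k**2 + 3*k - 7.
f must satisfy (k + 1)·f(k+1) − (k + 2)·f(k) = k**2 + 3*k - 7.
From deg A=1, deg B=1, deg C=2: d=2.
Solving with deg f ≤ 2: f(k) = k*(k - 8).
Get s_k = R·t_k = k*(k - 8)/(k + 1) with R(k) = B(k−1)f(k)/C(k) = k*(k - 8)*(k + 2)/(k**2 + 3*k - 7).
Verify: (k**2 + 3*k - 7)/(k**2 + 3*k + 2) matches t_k.
Evaluate: s_(n+1) = (n**2 - 6*n - 7)/(n + 2); subtract s_(1) = -7/2 ⇒ S(n) = n*(2*n - 5)/(2*(n + 2)).

S(n) = n*(2*n - 5)/(2*(n + 2))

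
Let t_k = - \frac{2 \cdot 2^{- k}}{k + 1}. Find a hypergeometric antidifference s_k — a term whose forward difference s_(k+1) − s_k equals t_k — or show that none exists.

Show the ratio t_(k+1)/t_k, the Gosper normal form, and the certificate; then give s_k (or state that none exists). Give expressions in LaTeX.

not Gosper-summable; s_k does not exist

t_(k+1)/t_k = (k + 1)/(2*(k + 2)).
Normal form (A,B,C) = (k/2 + 1/2, k + 2, 1).
Key eq: (k/2 + 1/2)·f(k+1) = (k + 1)·f(k) + (1).
deg f ≤ -1 (via 1,1,0).
deg f ≤ -1 is impossible — no certificate.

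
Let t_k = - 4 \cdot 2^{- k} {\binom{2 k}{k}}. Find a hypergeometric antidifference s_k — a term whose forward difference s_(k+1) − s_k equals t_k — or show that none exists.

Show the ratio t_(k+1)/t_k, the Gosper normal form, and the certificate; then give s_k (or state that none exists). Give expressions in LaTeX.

none — t_k is not Gosper-summable

Ratio r(k) = (2*k + 1)/(k + 1).
A = 2*k + 1, B = k + 1, C = 1.
Set up (2*k + 1)·f(k+1) − (k)·f(k) − (1) = 0.
Bound: deg f ≤ -1.
Negative degree bound (-1): no f exists, t_k not Gosper-summable.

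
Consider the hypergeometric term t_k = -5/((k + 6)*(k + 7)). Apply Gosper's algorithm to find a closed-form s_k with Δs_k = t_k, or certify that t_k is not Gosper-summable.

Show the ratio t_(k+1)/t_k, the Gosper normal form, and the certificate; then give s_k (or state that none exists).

The ratio is (k + 6)/(k + 8).
Take A(k)=k + 6, B(k)=k + 8, C(k)=1.
f must satisfy (k + 6)·f(k+1) − (k + 7)·f(k) = 1.
Bound: deg f ≤ 1.
Solving with deg f ≤ 1: f(k) = k/6.
So s_k = (B(k−1)f/C)·t_k = (k*(k + 7)/6)·t_k = -5*k/(6*k + 36).
s_(k+1) − s_k = -5/(k**2 + 13*k + 42) = t_k.

s_k = -5*k/(6*k + 36)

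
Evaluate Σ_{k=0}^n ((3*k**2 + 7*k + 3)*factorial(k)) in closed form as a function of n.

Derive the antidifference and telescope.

S(n) = 3*n**2*factorial(n) + 10*n*factorial(n) + 7*factorial(n) - 4

Compute t_(k+1)/t_k: get (k + 1)*(7*k + 3*(k + 1)**2 + 10)/(3*k**2 + 7*k + 3).
A = k + 1, B = 1, C = k**2 + 7*k/3 + 1.
Solve (k + 1)·f(k+1) − (1)·f(k) = k**2 + 7*k/3 + 1.
d = 1 from the (1,0,2) case.
Match coefficients ⇒ f(k) = (3*k + 4)/3.
Certificate R = B(k−1)f/C = (3*k + 4)/(3*k**2 + 7*k + 3) gives s_k = (3*k + 4)*factorial(k).
s_(k+1) − s_k = (3*k**2 + 7*k + 3)*factorial(k) = t_k.
Telescope: S(n) = s_(n+1) − s_(0) = (3*n + 7)*factorial(n + 1) − (4) = 3*n**2*factorial(n) + 10*n*factorial(n) + 7*factorial(n) - 4.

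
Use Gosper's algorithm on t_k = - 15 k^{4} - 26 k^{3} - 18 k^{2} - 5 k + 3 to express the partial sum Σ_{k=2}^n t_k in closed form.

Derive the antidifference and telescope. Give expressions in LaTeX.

S(n) = - 3 n^{5} - 14 n^{4} - 24 n^{3} - 18 n^{2} - 2 n + 61

r(k) = (15*k**4 + 86*k**3 + 186*k**2 + 179*k + 61)/(15*k**4 + 26*k**3 + 18*k**2 + 5*k - 3) after simplifying.
Gosper form: A/B · C(k+1)/C(k) with A=1, B=1, C=k**4 + 26*k**3/15 + 6*k**2/5 + k/3 - 1/5.
Need (1)·f(k+1) − (1)·f(k) = k**4 + 26*k**3/15 + 6*k**2/5 + k/3 - 1/5.
d = 5 from the (0,0,4) case.
Solving with deg f ≤ 5: f(k) = k*(3*k**4 - k**3 - 2*k**2 - 3)/15.
R(k) = B(k−1)·f(k)/C(k) = k*(3*k**4 - k**3 - 2*k**2 - 3)/(15*k**4 + 26*k**3 + 18*k**2 + 5*k - 3); s_k = R·t_k = k*(-3*k**4 + k**3 + 2*k**2 + 3).
Check: Δs_k = -15*k**4 - 26*k**3 - 18*k**2 - 5*k + 3. ✓
Telescope: S(n) = s_(n+1) − s_(2) = -3*n**5 - 14*n**4 - 24*n**3 - 18*n**2 - 2*n + 3 − (-58) = -3*n**5 - 14*n**4 - 24*n**3 - 18*n**2 - 2*n + 61.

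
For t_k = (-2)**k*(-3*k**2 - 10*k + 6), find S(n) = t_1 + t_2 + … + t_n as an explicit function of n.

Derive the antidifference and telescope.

S(n) = -2*(-2)**n*n**2 - 8*(-2)**n*n + 2*(-2)**n - 2

r(k) = 2*(-3*k**2 - 16*k - 7)/(3*k**2 + 10*k - 6) after simplifying.
Take A(k)=-2, B(k)=1, C(k)=k**2 + 10*k/3 - 2.
f must satisfy (-2)·f(k+1) − (1)·f(k) = k**2 + 10*k/3 - 2.
From deg A=0, deg B=0, deg C=2: d=2.
A polynomial solution: f(k) = -(k**2 + 2*k - 4)/3.
R(k) = B(k−1)·f(k)/C(k) = -(k**2 + 2*k - 4)/(3*k**2 + 10*k - 6); s_k = R·t_k = (-2)**k*(k**2 + 2*k - 4).
s_(k+1) − s_k = (-2)**k*(-3*k**2 - 10*k + 6) = t_k.
Evaluate: s_(n+1) = (-2)**(n + 1)*(n**2 + 4*n - 1); subtract s_(1) = 2 ⇒ S(n) = -2*(-2)**n*n**2 - 8*(-2)**n*n + 2*(-2)**n - 2.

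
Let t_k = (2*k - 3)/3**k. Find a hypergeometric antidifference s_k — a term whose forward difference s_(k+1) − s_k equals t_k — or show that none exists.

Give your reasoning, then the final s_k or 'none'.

Compute t_(k+1)/t_k: get (2*k - 1)/(3*(2*k - 3)).
A = 1/3, B = 1, C = k - 3/2.
Solve (1/3)·f(k+1) − (1)·f(k) = k - 3/2.
Degrees (0,0,1) ⇒ d ≤ 1.
Solving with deg f ≤ 1: f(k) = -3*(k - 1)/2.
R(k) = B(k−1)·f(k)/C(k) = -3*(k - 1)/(2*k - 3); s_k = R·t_k = 3**(1 - k)*(1 - k).
Verify: (2*k - 3)/3**k matches t_k.

s_k = 3**(1 - k)*(1 - k)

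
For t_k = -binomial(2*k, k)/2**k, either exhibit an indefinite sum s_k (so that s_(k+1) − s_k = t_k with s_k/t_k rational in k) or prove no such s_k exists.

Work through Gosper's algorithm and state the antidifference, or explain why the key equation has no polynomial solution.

none (Gosper's algorithm certifies no s_k)

r(k) = (2*k + 1)/(k + 1) after simplifying.
So A=2*k + 1 and B=k + 1, with C=1.
Solve (2*k + 1)·f(k+1) − (k)·f(k) = 1.
d = -1 from the (1,1,0) case.
d = -1 < 0 ⇒ no nonzero polynomial f; not summable.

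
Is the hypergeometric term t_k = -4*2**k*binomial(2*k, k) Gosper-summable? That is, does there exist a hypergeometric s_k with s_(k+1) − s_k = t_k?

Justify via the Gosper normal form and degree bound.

r(k) = 4*(2*k + 1)/(k + 1) after simplifying.
So A=8*k + 4 and B=k + 1, with C=1.
Key eq: (8*k + 4)·f(k+1) = (k)·f(k) + (1).
From deg A=1, deg B=1, deg C=0: d=-1.
Negative degree bound (-1): no f exists, t_k not Gosper-summable.

No. Not Gosper-summable.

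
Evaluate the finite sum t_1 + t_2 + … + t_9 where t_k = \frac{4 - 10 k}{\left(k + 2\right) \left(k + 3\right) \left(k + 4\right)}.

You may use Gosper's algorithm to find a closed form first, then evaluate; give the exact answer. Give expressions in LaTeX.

Compute t_(k+1)/t_k: get (k + 2)*(5*k + 3)/((k + 5)*(5*k - 2)).
Gosper form: A/B · C(k+1)/C(k) with A=k + 2, B=k + 5, C=k - 2/5.
Set up (k + 2)·f(k+1) − (k + 4)·f(k) − (k - 2/5) = 0.
Bound: deg f ≤ 2.
Coefficient equations give f(k) = k*(2*k - 5)/15.
Certificate R = B(k−1)f/C = k*(k + 4)*(2*k - 5)/(3*(5*k - 2)) gives s_k = -2*k*(2*k - 5)/(3*(k + 2)*(k + 3)).
s_(k+1) − s_k = 2*(2 - 5*k)/(k**3 + 9*k**2 + 26*k + 24) = t_k.
Evaluate s at k=10 and k=1: -25/39 and 1/6; difference -21/26.

Σ = -21/26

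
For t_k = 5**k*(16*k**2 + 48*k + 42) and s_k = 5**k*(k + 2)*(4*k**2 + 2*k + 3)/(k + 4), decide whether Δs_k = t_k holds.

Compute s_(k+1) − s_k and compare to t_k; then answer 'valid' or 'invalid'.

s_(k+1) = 5**(k + 1)*(k + 3)*(2*k + 4*(k + 1)**2 + 5)/(k + 5)
s_(k+1) − s_k = 5**k*(16*k**4 + 160*k**3 + 578*k**2 + 874*k + 510)/(k**2 + 9*k + 20)
(s_(k+1) − s_k) − t_k = 5**k*(-32*k**3 - 216*k**2 - 464*k - 330)/(k**2 + 9*k + 20)

Invalid: residual 5**k*(-32*k**3 - 216*k**2 - 464*k - 330)/(k**2 + 9*k + 20) ≠ 0.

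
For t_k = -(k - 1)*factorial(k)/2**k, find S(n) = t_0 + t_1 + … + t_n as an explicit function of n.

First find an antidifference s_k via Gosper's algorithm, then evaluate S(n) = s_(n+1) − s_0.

S(n) = 2 - factorial(n + 1)/2**n

Ratio r(k) = k*(k + 1)/(2*(k - 1)).
Factor: A=k/2 + 1/2; B=1; C=k - 1.
Key eq: (k/2 + 1/2)·f(k+1) = (1)·f(k) + (k - 1).
Degrees (1,0,1) ⇒ d ≤ 0.
Coefficient equations give f(k) = 2.
Then R = B(k−1)f/C = 2/(k - 1), so s_k = R(k)·t_k = -2**(1 - k)*factorial(k).
Δs = -(k - 1)*factorial(k)/2**k, as required.
s_(n+1) = -factorial(n + 1)/2**n and s_(0) = -2, so S(n) = 2 - factorial(n + 1)/2**n.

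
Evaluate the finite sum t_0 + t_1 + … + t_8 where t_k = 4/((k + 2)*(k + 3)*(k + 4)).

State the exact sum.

Compute t_(k+1)/t_k: get (k + 2)/(k + 5).
A = k + 2, B = k + 5, C = 1.
Need (k + 2)·f(k+1) − (k + 4)·f(k) = 1.
Bound: deg f ≤ 2.
Solve for f: f(k) = k*(k + 5)/12 (degree 2 ≤ 2).
Get s_k = R·t_k = k*(k + 5)/(3*(k + 2)*(k + 3)) with R(k) = B(k−1)f(k)/C(k) = k*(k + 4)*(k + 5)/12.
Check: Δs_k = 4/(k**3 + 9*k**2 + 26*k + 24). ✓
Σ_(k=0)^(8) t_k = s_(9) − s_(0) = 7/22 − (0) = 7/22.

Σ = 7/22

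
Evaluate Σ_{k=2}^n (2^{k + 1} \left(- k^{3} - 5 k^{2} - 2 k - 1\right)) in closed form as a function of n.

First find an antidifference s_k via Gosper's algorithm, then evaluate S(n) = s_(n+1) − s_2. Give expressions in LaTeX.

S(n) = - 4 \cdot 2^{n} n^{3} - 8 \cdot 2^{n} n^{2} - 4 \cdot 2^{n} n - 4 \cdot 2^{n} + 40

t_(k+1)/t_k = 2*(k**3 + 8*k**2 + 15*k + 9)/(k**3 + 5*k**2 + 2*k + 1).
A = 2, B = 1, C = k**3 + 5*k**2 + 2*k + 1.
Need (2)·f(k+1) − (1)·f(k) = k**3 + 5*k**2 + 2*k + 1.
Bound: deg f ≤ 3.
Coefficient equations give f(k) = k**3 - k**2 + 1.
So s_k = (B(k−1)f/C)·t_k = ((k**3 - k**2 + 1)/(k**3 + 5*k**2 + 2*k + 1))·t_k = 2**(k + 1)*(-k**3 + k**2 - 1).
Verify: 2**(k + 1)*(-k**3 - 5*k**2 - 2*k - 1) matches t_k.
Σ_(k=2)^n t_k = s_(n+1) − s_(2) = (2**(n + 2)*(-n**3 - 2*n**2 - n - 1)) − (-40), i.e. -4*2**n*n**3 - 8*2**n*n**2 - 4*2**n*n - 4*2**n + 40.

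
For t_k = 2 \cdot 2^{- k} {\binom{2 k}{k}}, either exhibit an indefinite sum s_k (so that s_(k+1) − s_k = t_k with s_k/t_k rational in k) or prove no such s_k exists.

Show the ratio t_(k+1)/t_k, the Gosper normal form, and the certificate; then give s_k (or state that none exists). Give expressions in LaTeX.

no hypergeometric antidifference exists

Compute t_(k+1)/t_k: get (2*k + 1)/(k + 1).
Take A(k)=2*k + 1, B(k)=k + 1, C(k)=1.
f must satisfy (2*k + 1)·f(k+1) − (k)·f(k) = 1.
Bound: deg f ≤ -1.
Negative degree bound (-1): no f exists, t_k not Gosper-summable.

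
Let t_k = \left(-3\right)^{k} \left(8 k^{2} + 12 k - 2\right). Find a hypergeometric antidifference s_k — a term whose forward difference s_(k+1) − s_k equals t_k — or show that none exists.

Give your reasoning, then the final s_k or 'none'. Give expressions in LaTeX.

Step 1: r(k) = 3*(-4*k**2 - 14*k - 9)/(4*k**2 + 6*k - 1).
Gosper form: A/B · C(k+1)/C(k) with A=-3, B=1, C=k**2 + 3*k/2 - 1/4.
Set up (-3)·f(k+1) − (1)·f(k) − (k**2 + 3*k/2 - 1/4) = 0.
d = 2 from the (0,0,2) case.
A polynomial solution: f(k) = -(k - 1)*(k + 1)/4.
R(k) = B(k−1)·f(k)/C(k) = -(k - 1)*(k + 1)/(4*k**2 + 6*k - 1); s_k = R·t_k = 2*(-3)**k*(1 - k**2).
Verify: (-3)**k*(8*k**2 + 12*k - 2) matches t_k.

s_k = 2 \left(-3\right)^{k} \left(1 - k^{2}\right)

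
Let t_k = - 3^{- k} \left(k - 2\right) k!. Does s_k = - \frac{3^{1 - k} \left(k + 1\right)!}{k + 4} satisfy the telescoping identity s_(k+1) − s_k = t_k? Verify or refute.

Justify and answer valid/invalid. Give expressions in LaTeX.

Invalid: residual \frac{3^{1 - k} \left(k^{2} + 2 k - 11\right) k!}{\left(k + 4\right) \left(k + 5\right)} ≠ 0.

s_(k+1) = -factorial(k + 2)/(3**k*(k + 5))
s_(k+1) − s_k = -(k**2 + 3*k - 7)*factorial(k + 1)/(3**k*(k + 4)*(k + 5))
(s_(k+1) − s_k) − t_k = 3**(1 - k)*(k**2 + 2*k - 11)*factorial(k)/((k + 4)*(k + 5))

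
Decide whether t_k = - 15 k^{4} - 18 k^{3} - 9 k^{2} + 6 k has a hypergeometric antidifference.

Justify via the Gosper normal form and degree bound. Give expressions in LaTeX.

The ratio is (5*k**4 + 26*k**3 + 51*k**2 + 42*k + 12)/(k*(5*k**3 + 6*k**2 + 3*k - 2)).
Take A(k)=1, B(k)=1, C(k)=k**4 + 6*k**3/5 + 3*k**2/5 - 2*k/5.
Set up (1)·f(k+1) − (1)·f(k) − (k**4 + 6*k**3/5 + 3*k**2/5 - 2*k/5) = 0.
Degrees (0,0,4) ⇒ d ≤ 5.
A polynomial solution: f(k) = k*(k - 1)*(3*k**3 - k - 4)/15.
Certificate R = B(k−1)f/C = (k - 1)*(3*k**3 - k - 4)/(3*(5*k**3 + 6*k**2 + 3*k - 2)) gives s_k = k*(-3*k**4 + 3*k**3 + k**2 + 3*k - 4).
Verify: 3*k*(-5*k**3 - 6*k**2 - 3*k + 2) matches t_k.

Yes. s_k = k \left(- 3 k^{4} + 3 k^{3} + k^{2} + 3 k - 4\right).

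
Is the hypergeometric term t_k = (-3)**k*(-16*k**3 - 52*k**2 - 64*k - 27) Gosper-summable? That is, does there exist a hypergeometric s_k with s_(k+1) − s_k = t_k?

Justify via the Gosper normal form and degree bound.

t_(k+1)/t_k = 3*(-16*k**3 - 100*k**2 - 216*k - 159)/(16*k**3 + 52*k**2 + 64*k + 27).
Take A(k)=-3, B(k)=1, C(k)=k**3 + 13*k**2/4 + 4*k + 27/16.
Solve (-3)·f(k+1) − (1)·f(k) = k**3 + 13*k**2/4 + 4*k + 27/16.
From deg A=0, deg B=0, deg C=3: d=3.
Coefficient equations give f(k) = -k*(2*k + 1)**2/16.
Certificate R = B(k−1)f/C = -k*(2*k + 1)**2/(16*k**3 + 52*k**2 + 64*k + 27) gives s_k = (-3)**k*k*(4*k**2 + 4*k + 1).
Check: Δs_k = (-3)**k*(-16*k**3 - 52*k**2 - 64*k - 27). ✓

Yes. s_k = (-3)**k*k*(4*k**2 + 4*k + 1).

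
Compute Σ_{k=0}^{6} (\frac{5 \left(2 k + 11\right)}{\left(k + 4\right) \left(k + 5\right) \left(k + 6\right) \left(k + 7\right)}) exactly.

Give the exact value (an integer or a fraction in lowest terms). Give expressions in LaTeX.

Compute t_(k+1)/t_k: get (k + 4)*(2*k + 13)/((k + 8)*(2*k + 11)).
Gosper form: A/B · C(k+1)/C(k) with A=k + 4, B=k + 8, C=k + 11/2.
Need (k + 4)·f(k+1) − (k + 7)·f(k) = k + 11/2.
Bound: deg f ≤ 3.
A polynomial solution: f(k) = k*(k + 5)*(k + 10)/48.
Certificate R = B(k−1)f/C = k*(k + 5)*(k + 7)*(k + 10)/(24*(2*k + 11)) gives s_k = 5*k*(k + 10)/(24*(k**2 + 10*k + 24)).
Check: Δs_k = 5*(2*k + 11)/(k**4 + 22*k**3 + 179*k**2 + 638*k + 840). ✓
Telescoping: Σ = s_(7) − s_(0) = 595/3432 − (0) = 595/3432.

Σ = 595/3432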